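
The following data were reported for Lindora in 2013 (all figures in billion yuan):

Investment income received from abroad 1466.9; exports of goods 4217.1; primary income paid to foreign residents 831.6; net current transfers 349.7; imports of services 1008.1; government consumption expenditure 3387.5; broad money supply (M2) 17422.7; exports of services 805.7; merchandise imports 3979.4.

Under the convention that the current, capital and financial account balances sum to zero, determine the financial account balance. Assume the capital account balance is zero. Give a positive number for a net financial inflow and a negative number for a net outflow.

-1020.3

Goods balance = 4217.1 - 3979.4 = 237.7
Services balance = 805.7 - 1008.1 = -202.4
Trade balance (goods + services) = 237.7 + (-202.4) = 35.3
Net primary income = 1466.9 - 831.6 = 635.3
Net secondary income = 349.7
Current account = 35.3 + 635.3 + 349.7 = 1020.3
Financial account = -(1020.3) = -1020.3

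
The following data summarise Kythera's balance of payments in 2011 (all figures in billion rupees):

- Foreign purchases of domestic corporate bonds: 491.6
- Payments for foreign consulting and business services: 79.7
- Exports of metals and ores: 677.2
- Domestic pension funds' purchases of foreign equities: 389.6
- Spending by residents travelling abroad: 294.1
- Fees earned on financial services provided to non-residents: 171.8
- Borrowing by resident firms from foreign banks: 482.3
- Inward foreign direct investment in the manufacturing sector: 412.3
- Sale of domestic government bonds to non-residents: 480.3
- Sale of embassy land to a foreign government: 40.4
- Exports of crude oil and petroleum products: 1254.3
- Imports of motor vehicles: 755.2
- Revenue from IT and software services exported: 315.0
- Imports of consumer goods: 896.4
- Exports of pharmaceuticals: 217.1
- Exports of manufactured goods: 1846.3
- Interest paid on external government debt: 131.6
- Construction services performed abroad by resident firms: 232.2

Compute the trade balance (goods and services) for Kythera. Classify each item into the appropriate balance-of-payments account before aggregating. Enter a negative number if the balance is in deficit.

Goods: 1846.3 + 1254.3 + 677.2 - 896.4 + 217.1 - 755.2 = 2343.3
Services: -294.1 + 315.0 + 232.2 + 171.8 - 79.7 = 345.2
Trade balance = 2343.3 + 345.2 = 2688.5
(Excluded from the trade balance — financial account: foreign purchases of domestic corporate bonds 491.6, domestic pension funds' purchases of foreign equities 389.6, borrowing by resident firms from foreign banks 482.3, inward foreign direct investment in the manufacturing sector 412.3, sale of domestic government bonds to non-residents 480.3; capital account: sale of embassy land to a foreign government 40.4; primary income: interest paid on external government debt 131.6.)

2688.5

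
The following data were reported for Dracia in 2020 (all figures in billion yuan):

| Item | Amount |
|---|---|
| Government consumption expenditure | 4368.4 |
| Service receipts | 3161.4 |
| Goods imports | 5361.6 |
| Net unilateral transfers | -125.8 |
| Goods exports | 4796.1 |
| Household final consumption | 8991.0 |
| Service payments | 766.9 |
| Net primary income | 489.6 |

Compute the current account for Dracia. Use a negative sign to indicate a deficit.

2192.8

Goods balance = 4796.1 - 5361.6 = -565.5
Services balance = 3161.4 - 766.9 = 2394.5
Trade balance (goods + services) = -565.5 + 2394.5 = 1829.0
Net primary income = 489.6
Net secondary income = -125.8
Current account = 1829.0 + 489.6 + (-125.8) = 2192.8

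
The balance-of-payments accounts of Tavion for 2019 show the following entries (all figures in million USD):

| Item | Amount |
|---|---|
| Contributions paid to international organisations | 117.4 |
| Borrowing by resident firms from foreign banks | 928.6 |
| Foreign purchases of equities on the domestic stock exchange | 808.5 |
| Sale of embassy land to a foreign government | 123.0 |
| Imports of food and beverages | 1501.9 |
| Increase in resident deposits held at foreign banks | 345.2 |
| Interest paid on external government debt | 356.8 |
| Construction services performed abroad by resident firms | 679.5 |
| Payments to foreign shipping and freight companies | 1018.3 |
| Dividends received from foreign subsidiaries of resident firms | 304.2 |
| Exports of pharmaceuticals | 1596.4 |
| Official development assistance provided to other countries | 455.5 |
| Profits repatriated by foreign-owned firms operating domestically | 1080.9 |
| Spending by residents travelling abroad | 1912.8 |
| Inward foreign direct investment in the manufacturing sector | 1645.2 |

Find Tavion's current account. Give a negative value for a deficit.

-3863.5

Goods: 1596.4 - 1501.9 = 94.5
Services: -1018.3 - 1912.8 + 679.5 = -2251.6
Primary income: 304.2 - 356.8 - 1080.9 = -1133.5
Secondary income: -455.5 - 117.4 = -572.9
Current account = 94.5 + (-2251.6) + (-1133.5) + (-572.9) = -3863.5
(Excluded from the current account — financial account: borrowing by resident firms from foreign banks 928.6, foreign purchases of equities on the domestic stock exchange 808.5, increase in resident deposits held at foreign banks 345.2, inward foreign direct investment in the manufacturing sector 1645.2; capital account: sale of embassy land to a foreign government 123.0.)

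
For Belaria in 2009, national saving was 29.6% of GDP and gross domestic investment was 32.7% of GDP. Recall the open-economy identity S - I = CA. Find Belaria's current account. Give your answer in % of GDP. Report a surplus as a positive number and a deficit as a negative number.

CA = S - I = 29.6 - 32.7 = -3.1

-3.1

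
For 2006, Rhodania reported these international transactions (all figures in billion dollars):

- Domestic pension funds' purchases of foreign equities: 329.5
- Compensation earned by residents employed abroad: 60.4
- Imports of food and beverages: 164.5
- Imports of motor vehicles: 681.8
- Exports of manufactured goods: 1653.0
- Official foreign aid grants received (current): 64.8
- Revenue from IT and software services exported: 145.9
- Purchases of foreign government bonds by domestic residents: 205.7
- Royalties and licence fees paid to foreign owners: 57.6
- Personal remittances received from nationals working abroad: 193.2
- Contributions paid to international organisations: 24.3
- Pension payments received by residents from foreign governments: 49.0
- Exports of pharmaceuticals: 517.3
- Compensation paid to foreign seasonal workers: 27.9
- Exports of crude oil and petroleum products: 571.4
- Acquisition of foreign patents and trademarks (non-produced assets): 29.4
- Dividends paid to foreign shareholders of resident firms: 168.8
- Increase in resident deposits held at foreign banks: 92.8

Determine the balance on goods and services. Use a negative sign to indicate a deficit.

Goods: 517.3 - 681.8 - 164.5 + 1653.0 + 571.4 = 1895.4
Services: -57.6 + 145.9 = 88.3
Trade balance = 1895.4 + 88.3 = 1983.7
(Excluded from the trade balance — financial account: domestic pension funds' purchases of foreign equities 329.5, purchases of foreign government bonds by domestic residents 205.7, increase in resident deposits held at foreign banks 92.8; primary income: compensation earned by residents employed abroad 60.4, compensation paid to foreign seasonal workers 27.9, dividends paid to foreign shareholders of resident firms 168.8; secondary income: official foreign aid grants received (current) 64.8, personal remittances received from nationals working abroad 193.2, contributions paid to international organisations 24.3, pension payments received by residents from foreign governments 49.0; capital account: acquisition of foreign patents and trademarks (non-produced assets) 29.4.)

1983.7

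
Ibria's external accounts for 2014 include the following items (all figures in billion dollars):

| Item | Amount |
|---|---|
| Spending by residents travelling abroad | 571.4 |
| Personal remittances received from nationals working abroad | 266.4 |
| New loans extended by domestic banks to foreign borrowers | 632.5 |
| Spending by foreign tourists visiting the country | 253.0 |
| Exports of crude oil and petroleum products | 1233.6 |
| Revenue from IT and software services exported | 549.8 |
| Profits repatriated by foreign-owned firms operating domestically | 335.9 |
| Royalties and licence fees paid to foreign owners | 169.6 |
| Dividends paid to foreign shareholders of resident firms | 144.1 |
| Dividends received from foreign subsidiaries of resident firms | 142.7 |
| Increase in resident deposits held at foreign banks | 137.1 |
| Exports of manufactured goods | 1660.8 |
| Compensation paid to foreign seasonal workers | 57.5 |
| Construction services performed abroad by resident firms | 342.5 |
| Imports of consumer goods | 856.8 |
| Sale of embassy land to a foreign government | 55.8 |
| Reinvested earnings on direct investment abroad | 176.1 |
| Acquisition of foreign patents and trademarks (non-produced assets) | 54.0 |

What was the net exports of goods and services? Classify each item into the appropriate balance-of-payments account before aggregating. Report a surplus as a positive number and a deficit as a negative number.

Goods: 1660.8 + 1233.6 - 856.8 = 2037.6
Services: -571.4 - 169.6 + 342.5 + 549.8 + 253.0 = 404.3
Trade balance = 2037.6 + 404.3 = 2441.9
(Excluded from the trade balance — secondary income: personal remittances received from nationals working abroad 266.4; financial account: new loans extended by domestic banks to foreign borrowers 632.5, increase in resident deposits held at foreign banks 137.1; primary income: profits repatriated by foreign-owned firms operating domestically 335.9, dividends paid to foreign shareholders of resident firms 144.1, dividends received from foreign subsidiaries of resident firms 142.7, compensation paid to foreign seasonal workers 57.5, reinvested earnings on direct investment abroad 176.1; capital account: sale of embassy land to a foreign government 55.8, acquisition of foreign patents and trademarks (non-produced assets) 54.0.)

2441.9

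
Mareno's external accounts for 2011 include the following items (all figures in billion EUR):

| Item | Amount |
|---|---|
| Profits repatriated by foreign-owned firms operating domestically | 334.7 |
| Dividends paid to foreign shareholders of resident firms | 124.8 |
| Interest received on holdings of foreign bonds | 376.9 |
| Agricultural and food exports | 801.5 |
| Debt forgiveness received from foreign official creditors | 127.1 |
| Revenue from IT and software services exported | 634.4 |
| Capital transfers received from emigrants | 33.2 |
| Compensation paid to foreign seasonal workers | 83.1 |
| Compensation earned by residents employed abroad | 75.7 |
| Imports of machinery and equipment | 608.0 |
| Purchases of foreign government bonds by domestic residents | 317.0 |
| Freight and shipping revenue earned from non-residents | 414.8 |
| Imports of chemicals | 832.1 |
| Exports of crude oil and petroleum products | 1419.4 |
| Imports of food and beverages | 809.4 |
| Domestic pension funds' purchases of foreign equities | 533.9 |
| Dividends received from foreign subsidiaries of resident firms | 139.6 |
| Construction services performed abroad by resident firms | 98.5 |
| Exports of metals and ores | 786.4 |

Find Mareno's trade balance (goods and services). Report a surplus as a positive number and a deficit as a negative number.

Goods: -832.1 - 809.4 + 801.5 + 786.4 - 608.0 + 1419.4 = 757.8
Services: 98.5 + 414.8 + 634.4 = 1147.7
Trade balance = 757.8 + 1147.7 = 1905.5
(Excluded from the trade balance — primary income: profits repatriated by foreign-owned firms operating domestically 334.7, dividends paid to foreign shareholders of resident firms 124.8, interest received on holdings of foreign bonds 376.9, compensation paid to foreign seasonal workers 83.1, compensation earned by residents employed abroad 75.7, dividends received from foreign subsidiaries of resident firms 139.6; capital account: debt forgiveness received from foreign official creditors 127.1, capital transfers received from emigrants 33.2; financial account: purchases of foreign government bonds by domestic residents 317.0, domestic pension funds' purchases of foreign equities 533.9.)

1905.5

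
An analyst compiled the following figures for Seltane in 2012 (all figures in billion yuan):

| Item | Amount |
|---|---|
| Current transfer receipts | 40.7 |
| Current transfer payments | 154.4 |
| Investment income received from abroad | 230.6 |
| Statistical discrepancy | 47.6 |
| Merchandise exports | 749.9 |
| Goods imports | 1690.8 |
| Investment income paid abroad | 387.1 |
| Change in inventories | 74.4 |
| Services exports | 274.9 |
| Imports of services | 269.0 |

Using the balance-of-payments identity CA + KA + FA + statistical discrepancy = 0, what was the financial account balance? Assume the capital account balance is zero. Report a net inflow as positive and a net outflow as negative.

1157.6

Goods balance = 749.9 - 1690.8 = -940.9
Services balance = 274.9 - 269.0 = 5.9
Trade balance (goods + services) = -940.9 + 5.9 = -935.0
Net primary income = 230.6 - 387.1 = -156.5
Net secondary income = 40.7 - 154.4 = -113.7
Current account = -935.0 + (-156.5) + (-113.7) = -1205.2
Financial account = -(-1205.2 + 47.6) = 1157.6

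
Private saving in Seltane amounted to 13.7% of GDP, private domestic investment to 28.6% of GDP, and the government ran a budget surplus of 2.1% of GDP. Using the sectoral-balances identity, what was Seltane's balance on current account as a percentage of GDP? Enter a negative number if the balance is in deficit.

-12.8

By the sectoral-balances identity, CA = (S_private - I) + (T - G).
Private balance = 13.7 - 28.6 = -14.9
Government balance (T - G) = 2.1
CA = -14.9 + 2.1 = -12.8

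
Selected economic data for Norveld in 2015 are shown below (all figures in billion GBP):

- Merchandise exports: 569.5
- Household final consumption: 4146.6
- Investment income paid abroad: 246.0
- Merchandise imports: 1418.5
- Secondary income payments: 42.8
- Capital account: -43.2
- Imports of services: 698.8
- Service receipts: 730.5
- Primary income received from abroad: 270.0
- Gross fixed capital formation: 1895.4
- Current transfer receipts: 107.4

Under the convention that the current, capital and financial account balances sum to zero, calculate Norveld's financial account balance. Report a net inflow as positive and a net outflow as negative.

771.9

Goods balance = 569.5 - 1418.5 = -849.0
Services balance = 730.5 - 698.8 = 31.7
Trade balance (goods + services) = -849.0 + 31.7 = -817.3
Net primary income = 270.0 - 246.0 = 24.0
Net secondary income = 107.4 - 42.8 = 64.6
Current account = -817.3 + 24.0 + 64.6 = -728.7
Financial account = -(-728.7 + (-43.2)) = 771.9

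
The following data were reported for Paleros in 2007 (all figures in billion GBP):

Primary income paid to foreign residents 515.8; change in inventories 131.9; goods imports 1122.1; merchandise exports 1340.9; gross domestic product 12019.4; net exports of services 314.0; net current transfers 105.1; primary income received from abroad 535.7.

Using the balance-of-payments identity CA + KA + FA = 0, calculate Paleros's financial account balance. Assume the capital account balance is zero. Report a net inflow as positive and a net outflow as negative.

-657.8

Goods balance = 1340.9 - 1122.1 = 218.8
Services balance = 314.0
Trade balance (goods + services) = 218.8 + 314.0 = 532.8
Net primary income = 535.7 - 515.8 = 19.9
Net secondary income = 105.1
Current account = 532.8 + 19.9 + 105.1 = 657.8
Financial account = -(657.8) = -657.8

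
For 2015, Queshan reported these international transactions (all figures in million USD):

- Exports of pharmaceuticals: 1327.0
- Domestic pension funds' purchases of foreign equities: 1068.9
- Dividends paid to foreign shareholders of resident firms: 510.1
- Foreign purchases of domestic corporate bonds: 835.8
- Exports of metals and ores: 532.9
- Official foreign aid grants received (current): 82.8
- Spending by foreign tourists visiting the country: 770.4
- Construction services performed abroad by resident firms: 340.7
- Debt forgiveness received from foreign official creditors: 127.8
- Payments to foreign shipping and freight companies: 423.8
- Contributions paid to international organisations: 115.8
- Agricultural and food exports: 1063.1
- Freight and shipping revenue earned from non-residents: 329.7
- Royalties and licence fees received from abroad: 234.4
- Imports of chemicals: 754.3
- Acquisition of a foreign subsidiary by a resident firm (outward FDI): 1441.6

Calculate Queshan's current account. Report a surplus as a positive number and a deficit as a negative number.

2877.0

Goods: 532.9 - 754.3 + 1063.1 + 1327.0 = 2168.7
Services: 329.7 - 423.8 + 770.4 + 234.4 + 340.7 = 1251.4
Primary income: -510.1
Secondary income: -115.8 + 82.8 = -33.0
Current account = 2168.7 + 1251.4 + (-510.1) + (-33.0) = 2877.0
(Excluded from the current account — financial account: domestic pension funds' purchases of foreign equities 1068.9, foreign purchases of domestic corporate bonds 835.8, acquisition of a foreign subsidiary by a resident firm (outward FDI) 1441.6; capital account: debt forgiveness received from foreign official creditors 127.8.)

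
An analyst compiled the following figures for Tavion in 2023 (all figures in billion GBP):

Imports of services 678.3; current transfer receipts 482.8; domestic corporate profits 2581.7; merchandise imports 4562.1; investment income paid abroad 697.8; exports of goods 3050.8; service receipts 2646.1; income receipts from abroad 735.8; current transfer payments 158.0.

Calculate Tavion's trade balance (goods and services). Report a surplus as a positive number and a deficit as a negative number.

456.5

Goods balance = 3050.8 - 4562.1 = -1511.3
Services balance = 2646.1 - 678.3 = 1967.8
Trade balance (goods + services) = -1511.3 + 1967.8 = 456.5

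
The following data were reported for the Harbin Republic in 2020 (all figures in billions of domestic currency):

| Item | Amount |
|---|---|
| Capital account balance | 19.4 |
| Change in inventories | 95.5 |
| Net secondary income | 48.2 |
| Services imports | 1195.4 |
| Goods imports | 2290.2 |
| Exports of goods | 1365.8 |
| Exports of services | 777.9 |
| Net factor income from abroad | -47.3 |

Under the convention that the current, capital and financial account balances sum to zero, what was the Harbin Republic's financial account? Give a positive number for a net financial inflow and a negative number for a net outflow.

Goods balance = 1365.8 - 2290.2 = -924.4
Services balance = 777.9 - 1195.4 = -417.5
Trade balance (goods + services) = -924.4 + (-417.5) = -1341.9
Net primary income = -47.3
Net secondary income = 48.2
Current account = -1341.9 + (-47.3) + 48.2 = -1341.0
Financial account = -(-1341.0 + 19.4) = 1321.6

1321.6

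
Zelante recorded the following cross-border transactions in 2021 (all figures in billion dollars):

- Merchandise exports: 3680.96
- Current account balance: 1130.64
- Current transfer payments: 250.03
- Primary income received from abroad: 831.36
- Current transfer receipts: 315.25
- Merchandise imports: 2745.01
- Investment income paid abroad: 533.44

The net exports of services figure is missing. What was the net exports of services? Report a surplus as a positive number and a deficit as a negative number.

Current account = goods balance + services balance + net primary income + net secondary income
Sum of the known components = 1299.09
Net exports of services = CA - (known components) = 1130.64 - 1299.09 = -168.45

-168.45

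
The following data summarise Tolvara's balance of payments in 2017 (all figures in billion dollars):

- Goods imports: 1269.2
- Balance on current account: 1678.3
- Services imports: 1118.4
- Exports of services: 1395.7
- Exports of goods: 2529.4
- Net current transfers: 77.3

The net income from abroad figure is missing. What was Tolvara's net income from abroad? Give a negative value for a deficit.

63.5

Current account = goods balance + services balance + net primary income + net secondary income
Sum of the known components = 1614.8
Net income from abroad = CA - (known components) = 1678.3 - 1614.8 = 63.5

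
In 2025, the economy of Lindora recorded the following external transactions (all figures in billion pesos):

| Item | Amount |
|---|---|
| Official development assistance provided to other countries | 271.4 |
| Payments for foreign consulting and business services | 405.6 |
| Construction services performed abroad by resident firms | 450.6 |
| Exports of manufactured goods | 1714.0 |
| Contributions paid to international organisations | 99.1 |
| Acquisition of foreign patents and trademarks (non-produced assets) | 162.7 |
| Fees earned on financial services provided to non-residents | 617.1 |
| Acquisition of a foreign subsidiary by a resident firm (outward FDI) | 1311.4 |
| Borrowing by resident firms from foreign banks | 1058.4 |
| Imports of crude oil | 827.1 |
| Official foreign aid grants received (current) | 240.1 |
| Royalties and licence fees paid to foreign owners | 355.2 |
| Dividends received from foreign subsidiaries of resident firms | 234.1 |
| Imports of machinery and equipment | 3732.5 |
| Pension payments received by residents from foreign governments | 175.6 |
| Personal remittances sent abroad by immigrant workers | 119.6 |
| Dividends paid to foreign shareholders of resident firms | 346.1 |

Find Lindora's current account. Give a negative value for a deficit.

-2725.1

Goods: 1714.0 - 827.1 - 3732.5 = -2845.6
Services: -355.2 + 617.1 + 450.6 - 405.6 = 306.9
Primary income: -346.1 + 234.1 = -112.0
Secondary income: -271.4 + 240.1 - 99.1 - 119.6 + 175.6 = -74.4
Current account = (-2845.6) + 306.9 + (-112.0) + (-74.4) = -2725.1
(Excluded from the current account — capital account: acquisition of foreign patents and trademarks (non-produced assets) 162.7; financial account: acquisition of a foreign subsidiary by a resident firm (outward FDI) 1311.4, borrowing by resident firms from foreign banks 1058.4.)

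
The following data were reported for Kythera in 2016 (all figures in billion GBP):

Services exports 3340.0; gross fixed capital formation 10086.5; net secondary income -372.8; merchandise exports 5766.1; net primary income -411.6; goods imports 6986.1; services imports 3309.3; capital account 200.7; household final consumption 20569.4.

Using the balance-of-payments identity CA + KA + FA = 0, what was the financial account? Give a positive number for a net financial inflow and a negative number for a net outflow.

1773.0

Goods balance = 5766.1 - 6986.1 = -1220.0
Services balance = 3340.0 - 3309.3 = 30.7
Trade balance (goods + services) = -1220.0 + 30.7 = -1189.3
Net primary income = -411.6
Net secondary income = -372.8
Current account = -1189.3 + (-411.6) + (-372.8) = -1973.7
Financial account = -(-1973.7 + 200.7) = 1773.0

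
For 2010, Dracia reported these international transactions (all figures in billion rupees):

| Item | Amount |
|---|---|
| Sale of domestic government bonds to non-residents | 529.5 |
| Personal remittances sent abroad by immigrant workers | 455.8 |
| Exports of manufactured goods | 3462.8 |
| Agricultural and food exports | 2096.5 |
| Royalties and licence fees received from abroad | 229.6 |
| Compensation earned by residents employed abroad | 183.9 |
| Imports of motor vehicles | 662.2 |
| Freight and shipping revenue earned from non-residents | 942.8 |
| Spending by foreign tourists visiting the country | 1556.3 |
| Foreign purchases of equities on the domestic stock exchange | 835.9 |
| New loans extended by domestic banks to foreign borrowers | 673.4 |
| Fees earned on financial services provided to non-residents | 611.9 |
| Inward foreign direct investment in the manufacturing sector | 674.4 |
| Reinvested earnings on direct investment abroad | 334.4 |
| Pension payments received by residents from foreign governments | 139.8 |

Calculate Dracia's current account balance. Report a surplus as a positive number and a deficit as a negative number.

Goods: 3462.8 - 662.2 + 2096.5 = 4897.1
Services: 229.6 + 1556.3 + 942.8 + 611.9 = 3340.6
Primary income: 183.9 + 334.4 = 518.3
Secondary income: 139.8 - 455.8 = -316.0
Current account = 4897.1 + 3340.6 + 518.3 + (-316.0) = 8440.0
(Excluded from the current account — financial account: sale of domestic government bonds to non-residents 529.5, foreign purchases of equities on the domestic stock exchange 835.9, new loans extended by domestic banks to foreign borrowers 673.4, inward foreign direct investment in the manufacturing sector 674.4.)

8440.0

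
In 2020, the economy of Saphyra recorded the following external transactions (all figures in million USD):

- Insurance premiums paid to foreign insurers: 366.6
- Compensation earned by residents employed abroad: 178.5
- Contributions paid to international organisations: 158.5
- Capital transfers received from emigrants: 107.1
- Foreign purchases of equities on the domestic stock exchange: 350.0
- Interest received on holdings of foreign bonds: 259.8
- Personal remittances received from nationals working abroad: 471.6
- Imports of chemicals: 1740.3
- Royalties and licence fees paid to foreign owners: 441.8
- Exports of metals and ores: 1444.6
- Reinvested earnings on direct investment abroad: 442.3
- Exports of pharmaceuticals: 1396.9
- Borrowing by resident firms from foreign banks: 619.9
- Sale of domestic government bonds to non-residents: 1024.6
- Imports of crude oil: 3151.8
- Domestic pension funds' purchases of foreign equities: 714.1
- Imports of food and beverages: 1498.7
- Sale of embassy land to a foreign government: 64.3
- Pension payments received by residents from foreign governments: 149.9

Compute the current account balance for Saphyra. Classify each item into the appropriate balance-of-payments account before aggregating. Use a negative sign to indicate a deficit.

-3014.1

Goods: 1396.9 - 1740.3 - 1498.7 + 1444.6 - 3151.8 = -3549.3
Services: -366.6 - 441.8 = -808.4
Primary income: 259.8 + 178.5 + 442.3 = 880.6
Secondary income: 471.6 - 158.5 + 149.9 = 463.0
Current account = (-3549.3) + (-808.4) + 880.6 + 463.0 = -3014.1
(Excluded from the current account — capital account: capital transfers received from emigrants 107.1, sale of embassy land to a foreign government 64.3; financial account: foreign purchases of equities on the domestic stock exchange 350.0, borrowing by resident firms from foreign banks 619.9, sale of domestic government bonds to non-residents 1024.6, domestic pension funds' purchases of foreign equities 714.1.)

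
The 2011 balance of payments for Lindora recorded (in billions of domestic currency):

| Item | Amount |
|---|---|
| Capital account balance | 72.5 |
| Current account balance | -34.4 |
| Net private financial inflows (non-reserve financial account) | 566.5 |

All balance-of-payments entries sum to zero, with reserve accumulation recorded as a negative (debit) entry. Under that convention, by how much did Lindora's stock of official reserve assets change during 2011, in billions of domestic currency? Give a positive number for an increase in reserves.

Official reserve transactions balance = -((-34.4) + 72.5 + 566.5) = -604.6
An accumulation of reserves is recorded as a debit (negative entry), so the change in the stock of reserves is the negative of that balance.
Change in official reserves = -(-604.6) = 604.6

604.6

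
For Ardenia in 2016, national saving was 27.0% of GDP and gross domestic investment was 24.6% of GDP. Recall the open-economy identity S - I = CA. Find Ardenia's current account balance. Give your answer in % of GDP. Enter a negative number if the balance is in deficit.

2.4

CA = S - I = 27.0 - 24.6 = 2.4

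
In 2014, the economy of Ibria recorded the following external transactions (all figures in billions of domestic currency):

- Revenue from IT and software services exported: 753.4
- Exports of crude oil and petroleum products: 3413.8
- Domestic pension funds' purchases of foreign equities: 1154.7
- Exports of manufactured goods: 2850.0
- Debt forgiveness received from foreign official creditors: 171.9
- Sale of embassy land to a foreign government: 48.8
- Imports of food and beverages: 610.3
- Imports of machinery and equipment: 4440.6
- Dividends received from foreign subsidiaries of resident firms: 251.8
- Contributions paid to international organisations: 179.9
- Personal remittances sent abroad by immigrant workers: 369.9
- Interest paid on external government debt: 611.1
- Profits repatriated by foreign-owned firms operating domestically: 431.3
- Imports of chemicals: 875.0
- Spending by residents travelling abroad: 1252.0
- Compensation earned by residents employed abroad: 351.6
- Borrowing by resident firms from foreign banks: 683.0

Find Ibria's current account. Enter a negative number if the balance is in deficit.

Goods: 3413.8 - 875.0 - 610.3 - 4440.6 + 2850.0 = 337.9
Services: -1252.0 + 753.4 = -498.6
Primary income: 351.6 - 431.3 - 611.1 + 251.8 = -439.0
Secondary income: -369.9 - 179.9 = -549.8
Current account = 337.9 + (-498.6) + (-439.0) + (-549.8) = -1149.5
(Excluded from the current account — financial account: domestic pension funds' purchases of foreign equities 1154.7, borrowing by resident firms from foreign banks 683.0; capital account: debt forgiveness received from foreign official creditors 171.9, sale of embassy land to a foreign government 48.8.)

-1149.5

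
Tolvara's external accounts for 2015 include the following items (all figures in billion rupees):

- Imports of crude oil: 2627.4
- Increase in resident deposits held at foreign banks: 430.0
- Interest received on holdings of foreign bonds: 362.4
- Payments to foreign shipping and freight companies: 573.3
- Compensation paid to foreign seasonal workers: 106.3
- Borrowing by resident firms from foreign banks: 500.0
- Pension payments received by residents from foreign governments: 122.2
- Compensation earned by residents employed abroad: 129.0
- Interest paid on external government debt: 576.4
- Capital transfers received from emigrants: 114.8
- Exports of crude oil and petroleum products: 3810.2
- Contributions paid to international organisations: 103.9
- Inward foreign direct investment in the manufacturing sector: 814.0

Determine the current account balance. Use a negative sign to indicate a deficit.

Goods: -2627.4 + 3810.2 = 1182.8
Services: -573.3
Primary income: -106.3 + 362.4 + 129.0 - 576.4 = -191.3
Secondary income: 122.2 - 103.9 = 18.3
Current account = 1182.8 + (-573.3) + (-191.3) + 18.3 = 436.5
(Excluded from the current account — financial account: increase in resident deposits held at foreign banks 430.0, borrowing by resident firms from foreign banks 500.0, inward foreign direct investment in the manufacturing sector 814.0; capital account: capital transfers received from emigrants 114.8.)

436.5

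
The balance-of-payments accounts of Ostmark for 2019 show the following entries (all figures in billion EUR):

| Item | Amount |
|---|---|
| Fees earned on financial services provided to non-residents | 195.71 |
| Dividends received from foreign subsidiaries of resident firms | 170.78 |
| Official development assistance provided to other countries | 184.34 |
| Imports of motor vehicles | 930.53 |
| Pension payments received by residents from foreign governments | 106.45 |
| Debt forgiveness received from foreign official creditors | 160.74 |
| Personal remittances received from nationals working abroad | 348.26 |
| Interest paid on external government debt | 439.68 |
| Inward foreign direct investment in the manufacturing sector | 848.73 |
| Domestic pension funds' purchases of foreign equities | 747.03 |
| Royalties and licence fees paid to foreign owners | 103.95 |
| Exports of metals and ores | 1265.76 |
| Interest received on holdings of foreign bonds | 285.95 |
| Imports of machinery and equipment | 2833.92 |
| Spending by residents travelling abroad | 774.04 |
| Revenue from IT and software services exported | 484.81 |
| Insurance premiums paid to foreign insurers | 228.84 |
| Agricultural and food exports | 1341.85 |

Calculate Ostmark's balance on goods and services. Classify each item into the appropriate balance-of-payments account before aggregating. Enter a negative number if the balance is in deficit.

Goods: -930.53 + 1265.76 + 1341.85 - 2833.92 = -1156.84
Services: -774.04 - 228.84 - 103.95 + 195.71 + 484.81 = -426.31
Trade balance = -1156.84 + (-426.31) = -1583.15
(Excluded from the trade balance — primary income: dividends received from foreign subsidiaries of resident firms 170.78, interest paid on external government debt 439.68, interest received on holdings of foreign bonds 285.95; secondary income: official development assistance provided to other countries 184.34, pension payments received by residents from foreign governments 106.45, personal remittances received from nationals working abroad 348.26; capital account: debt forgiveness received from foreign official creditors 160.74; financial account: inward foreign direct investment in the manufacturing sector 848.73, domestic pension funds' purchases of foreign equities 747.03.)

-1583.15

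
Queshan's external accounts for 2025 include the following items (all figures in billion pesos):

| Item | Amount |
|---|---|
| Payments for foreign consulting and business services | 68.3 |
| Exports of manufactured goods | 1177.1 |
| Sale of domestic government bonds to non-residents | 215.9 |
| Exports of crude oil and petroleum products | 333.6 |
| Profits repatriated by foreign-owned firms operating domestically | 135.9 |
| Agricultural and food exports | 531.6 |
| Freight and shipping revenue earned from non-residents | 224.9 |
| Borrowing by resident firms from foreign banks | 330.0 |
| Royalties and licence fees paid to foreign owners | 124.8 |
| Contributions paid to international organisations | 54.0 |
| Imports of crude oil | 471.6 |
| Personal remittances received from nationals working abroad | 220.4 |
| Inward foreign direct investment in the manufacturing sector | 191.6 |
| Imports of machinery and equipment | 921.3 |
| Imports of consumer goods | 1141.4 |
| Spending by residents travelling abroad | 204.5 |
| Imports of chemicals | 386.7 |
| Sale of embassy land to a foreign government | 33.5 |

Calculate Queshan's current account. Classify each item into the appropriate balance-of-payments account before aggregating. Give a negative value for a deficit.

Goods: -1141.4 + 531.6 - 471.6 - 921.3 - 386.7 + 333.6 + 1177.1 = -878.7
Services: 224.9 - 204.5 - 124.8 - 68.3 = -172.7
Primary income: -135.9
Secondary income: 220.4 - 54.0 = 166.4
Current account = (-878.7) + (-172.7) + (-135.9) + 166.4 = -1020.9
(Excluded from the current account — financial account: sale of domestic government bonds to non-residents 215.9, borrowing by resident firms from foreign banks 330.0, inward foreign direct investment in the manufacturing sector 191.6; capital account: sale of embassy land to a foreign government 33.5.)

-1020.9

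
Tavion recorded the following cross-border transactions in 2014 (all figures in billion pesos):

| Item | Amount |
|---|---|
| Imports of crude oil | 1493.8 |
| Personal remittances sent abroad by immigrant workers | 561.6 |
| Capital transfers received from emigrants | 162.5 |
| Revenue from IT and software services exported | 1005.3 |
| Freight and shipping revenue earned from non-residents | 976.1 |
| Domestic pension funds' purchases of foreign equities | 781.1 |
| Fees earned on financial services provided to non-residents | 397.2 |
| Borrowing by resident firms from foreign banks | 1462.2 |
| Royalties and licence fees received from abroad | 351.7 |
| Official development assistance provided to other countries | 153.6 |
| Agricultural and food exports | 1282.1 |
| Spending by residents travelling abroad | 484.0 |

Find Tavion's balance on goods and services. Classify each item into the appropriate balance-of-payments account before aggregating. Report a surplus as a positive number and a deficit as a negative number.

Goods: -1493.8 + 1282.1 = -211.7
Services: 397.2 + 976.1 + 1005.3 + 351.7 - 484.0 = 2246.3
Trade balance = -211.7 + 2246.3 = 2034.6
(Excluded from the trade balance — secondary income: personal remittances sent abroad by immigrant workers 561.6, official development assistance provided to other countries 153.6; capital account: capital transfers received from emigrants 162.5; financial account: domestic pension funds' purchases of foreign equities 781.1, borrowing by resident firms from foreign banks 1462.2.)

2034.6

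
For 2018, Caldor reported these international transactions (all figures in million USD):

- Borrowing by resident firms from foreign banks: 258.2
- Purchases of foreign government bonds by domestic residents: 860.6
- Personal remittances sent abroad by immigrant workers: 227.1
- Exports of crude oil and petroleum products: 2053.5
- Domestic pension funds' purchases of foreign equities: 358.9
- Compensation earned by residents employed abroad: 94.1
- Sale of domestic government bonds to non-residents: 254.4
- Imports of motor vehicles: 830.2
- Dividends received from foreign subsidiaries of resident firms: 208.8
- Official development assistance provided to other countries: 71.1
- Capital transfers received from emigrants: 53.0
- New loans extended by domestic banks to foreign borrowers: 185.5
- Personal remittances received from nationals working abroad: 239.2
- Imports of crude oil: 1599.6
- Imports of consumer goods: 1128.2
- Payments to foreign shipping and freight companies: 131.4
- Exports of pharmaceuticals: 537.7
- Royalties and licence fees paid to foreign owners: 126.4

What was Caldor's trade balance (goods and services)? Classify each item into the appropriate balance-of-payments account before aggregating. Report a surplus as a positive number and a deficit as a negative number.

Goods: 537.7 - 1599.6 - 1128.2 + 2053.5 - 830.2 = -966.8
Services: -131.4 - 126.4 = -257.8
Trade balance = -966.8 + (-257.8) = -1224.6
(Excluded from the trade balance — financial account: borrowing by resident firms from foreign banks 258.2, purchases of foreign government bonds by domestic residents 860.6, domestic pension funds' purchases of foreign equities 358.9, sale of domestic government bonds to non-residents 254.4, new loans extended by domestic banks to foreign borrowers 185.5; secondary income: personal remittances sent abroad by immigrant workers 227.1, official development assistance provided to other countries 71.1, personal remittances received from nationals working abroad 239.2; primary income: compensation earned by residents employed abroad 94.1, dividends received from foreign subsidiaries of resident firms 208.8; capital account: capital transfers received from emigrants 53.0.)

-1224.6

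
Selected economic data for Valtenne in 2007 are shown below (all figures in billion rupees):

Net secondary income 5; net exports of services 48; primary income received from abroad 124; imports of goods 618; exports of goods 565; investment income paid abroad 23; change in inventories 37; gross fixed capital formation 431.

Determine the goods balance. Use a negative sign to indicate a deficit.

Goods balance = 565 - 618 = -53

-53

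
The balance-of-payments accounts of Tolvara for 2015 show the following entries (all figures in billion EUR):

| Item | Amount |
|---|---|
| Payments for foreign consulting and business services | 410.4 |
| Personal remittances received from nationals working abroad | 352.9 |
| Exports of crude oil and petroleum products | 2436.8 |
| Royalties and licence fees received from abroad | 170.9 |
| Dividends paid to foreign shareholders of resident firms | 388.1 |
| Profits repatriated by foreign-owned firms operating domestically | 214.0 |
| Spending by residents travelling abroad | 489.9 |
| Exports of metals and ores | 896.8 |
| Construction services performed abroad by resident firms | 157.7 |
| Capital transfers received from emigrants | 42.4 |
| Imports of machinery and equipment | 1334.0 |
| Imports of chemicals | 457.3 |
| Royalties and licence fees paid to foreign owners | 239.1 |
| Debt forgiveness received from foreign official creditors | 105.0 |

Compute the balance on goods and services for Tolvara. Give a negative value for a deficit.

Goods: -457.3 - 1334.0 + 2436.8 + 896.8 = 1542.3
Services: 170.9 - 489.9 + 157.7 - 239.1 - 410.4 = -810.8
Trade balance = 1542.3 + (-810.8) = 731.5
(Excluded from the trade balance — secondary income: personal remittances received from nationals working abroad 352.9; primary income: dividends paid to foreign shareholders of resident firms 388.1, profits repatriated by foreign-owned firms operating domestically 214.0; capital account: capital transfers received from emigrants 42.4, debt forgiveness received from foreign official creditors 105.0.)

731.5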